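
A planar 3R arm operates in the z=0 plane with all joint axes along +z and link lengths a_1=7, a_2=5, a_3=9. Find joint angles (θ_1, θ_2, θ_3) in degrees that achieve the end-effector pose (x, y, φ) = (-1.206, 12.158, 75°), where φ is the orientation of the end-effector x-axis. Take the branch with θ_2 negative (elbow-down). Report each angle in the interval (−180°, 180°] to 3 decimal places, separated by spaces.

wrist centre = target − a_3·(cos φ, sin φ) = (-3.5354, 3.4647)
cos θ_2 = (24.5028−7²−5²)/(2·7·5) = -0.7071; θ_2 = -134.9997° (elbow-down)
β = atan2(3.4647,-3.5354) = 135.5787°; ψ = atan2(-3.5356,3.4645) = -45.5817°
θ_1 = β − ψ = 181.1604°
θ_3 = φ − θ_1 − θ_2 = 28.8393° (wrapped to (-180°,180°])

-178.840 -135.000 28.839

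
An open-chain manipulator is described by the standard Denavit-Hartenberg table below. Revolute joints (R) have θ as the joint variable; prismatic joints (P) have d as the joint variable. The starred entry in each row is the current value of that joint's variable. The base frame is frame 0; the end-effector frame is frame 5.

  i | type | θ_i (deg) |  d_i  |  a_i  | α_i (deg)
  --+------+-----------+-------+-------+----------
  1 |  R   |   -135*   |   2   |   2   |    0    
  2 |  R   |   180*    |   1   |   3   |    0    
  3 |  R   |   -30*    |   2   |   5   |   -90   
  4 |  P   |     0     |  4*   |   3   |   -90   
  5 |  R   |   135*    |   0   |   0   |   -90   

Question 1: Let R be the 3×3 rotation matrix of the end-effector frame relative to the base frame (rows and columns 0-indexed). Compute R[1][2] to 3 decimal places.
0.500

End-effector z-axis (col 2 of R) = (-0.8660,0.5000,0.0000)
R[1][2] = 0.5000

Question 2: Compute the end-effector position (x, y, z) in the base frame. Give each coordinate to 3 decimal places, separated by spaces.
7.399 6.641 5.000

after link 1: o_1 = (-1.4142, -1.4142, 2.0000)
after link 2: o_2 = (0.7071, 0.7071, 3.0000)
after link 3: o_3 = (5.5367, 2.0012, 5.0000)
after link 4: o_4 = (7.3992, 6.6414, 5.0000)
after link 5: o_5 = (7.3992, 6.6414, 5.0000)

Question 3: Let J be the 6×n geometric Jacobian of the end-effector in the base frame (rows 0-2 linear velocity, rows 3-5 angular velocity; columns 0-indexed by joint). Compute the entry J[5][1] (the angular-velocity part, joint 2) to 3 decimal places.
1.000

axis z_1 = (0.0000,0.0000,1.0000); lever o_n−o_1 = (8.8135,8.0556,3.0000)
cross product → J_v[:, 1] = (-8.0556,8.8135,0.0000)
J_ω[:, 1] = z_1
entry J[5][1] = 1.0000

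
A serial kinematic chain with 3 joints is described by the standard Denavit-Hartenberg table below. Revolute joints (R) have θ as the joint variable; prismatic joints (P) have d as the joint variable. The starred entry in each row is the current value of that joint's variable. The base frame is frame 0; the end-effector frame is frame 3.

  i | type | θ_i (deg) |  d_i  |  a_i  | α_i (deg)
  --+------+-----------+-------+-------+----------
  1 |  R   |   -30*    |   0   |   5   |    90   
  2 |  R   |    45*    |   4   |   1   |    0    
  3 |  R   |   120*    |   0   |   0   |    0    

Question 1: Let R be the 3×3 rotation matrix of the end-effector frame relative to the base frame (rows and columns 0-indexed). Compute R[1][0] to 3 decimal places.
End-effector x-axis (col 0 of R) = (-0.8365,0.4830,0.2588)
R[1][0] = 0.4830

0.483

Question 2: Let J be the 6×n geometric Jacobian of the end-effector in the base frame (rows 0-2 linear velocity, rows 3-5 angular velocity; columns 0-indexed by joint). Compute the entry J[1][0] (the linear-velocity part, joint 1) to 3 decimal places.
2.942

axis z_0 = ẑ; lever o_n−o_0 = (2.9425,-6.3177,0.7071)
cross product → J_v[:, 0] = (6.3177,2.9425,-0.0000)
J_ω[:, 0] = z_0
entry J[1][0] = 2.9425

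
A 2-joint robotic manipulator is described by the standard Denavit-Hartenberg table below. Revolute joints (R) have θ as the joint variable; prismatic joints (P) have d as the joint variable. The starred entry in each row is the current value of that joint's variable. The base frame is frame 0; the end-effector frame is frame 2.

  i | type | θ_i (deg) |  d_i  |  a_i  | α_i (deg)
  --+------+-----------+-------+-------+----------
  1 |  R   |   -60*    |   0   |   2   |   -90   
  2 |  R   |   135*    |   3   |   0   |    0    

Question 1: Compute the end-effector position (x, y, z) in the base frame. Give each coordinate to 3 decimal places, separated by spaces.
3.598 -0.232 0.000

after link 1: o_1 = (1.0000, -1.7321, 0.0000)
after link 2: o_2 = (3.5981, -0.2321, 0.0000)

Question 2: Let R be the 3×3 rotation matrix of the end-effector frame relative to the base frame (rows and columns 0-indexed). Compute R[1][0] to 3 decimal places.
End-effector x-axis (col 0 of R) = (-0.3536,0.6124,-0.7071)
R[1][0] = 0.6124

0.612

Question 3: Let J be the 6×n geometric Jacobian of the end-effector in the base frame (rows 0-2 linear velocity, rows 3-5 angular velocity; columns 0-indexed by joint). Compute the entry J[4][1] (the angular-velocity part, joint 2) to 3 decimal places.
axis z_1 = (0.8660,0.5000,0.0000); lever o_n−o_1 = (2.5981,1.5000,0.0000)
cross product → J_v[:, 1] = (-0.0000,0.0000,0.0000)
J_ω[:, 1] = z_1
entry J[4][1] = 0.5000

0.500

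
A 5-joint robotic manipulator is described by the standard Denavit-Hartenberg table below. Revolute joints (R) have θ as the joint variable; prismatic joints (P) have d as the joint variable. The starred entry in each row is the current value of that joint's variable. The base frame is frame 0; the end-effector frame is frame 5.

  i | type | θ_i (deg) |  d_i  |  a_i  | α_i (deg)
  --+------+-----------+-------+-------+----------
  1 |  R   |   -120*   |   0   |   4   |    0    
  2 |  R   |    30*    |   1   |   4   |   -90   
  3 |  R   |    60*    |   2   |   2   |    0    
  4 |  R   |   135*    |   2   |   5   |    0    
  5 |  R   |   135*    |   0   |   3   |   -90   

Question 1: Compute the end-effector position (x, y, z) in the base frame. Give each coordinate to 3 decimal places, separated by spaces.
after link 1: o_1 = (-2.0000, -3.4641, 0.0000)
after link 2: o_2 = (-2.0000, -7.4641, 1.0000)
after link 3: o_3 = (0.0000, -8.4641, -0.7321)
after link 4: o_4 = (2.0000, -3.6345, 0.5620)
after link 5: o_5 = (2.0000, -6.2325, 2.0620)

2.000 -6.233 2.062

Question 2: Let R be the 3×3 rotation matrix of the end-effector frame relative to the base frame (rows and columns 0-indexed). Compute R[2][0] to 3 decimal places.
0.500

End-effector x-axis (col 0 of R) = (0.0000,-0.8660,0.5000)
R[2][0] = 0.5000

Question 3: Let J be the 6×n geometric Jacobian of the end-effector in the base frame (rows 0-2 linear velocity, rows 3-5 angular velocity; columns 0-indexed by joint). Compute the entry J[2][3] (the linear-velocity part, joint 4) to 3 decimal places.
2.232

axis z_3 = (1.0000,0.0000,0.0000); lever o_n−o_3 = (2.0000,2.2316,2.7941)
cross product → J_v[:, 3] = (0.0000,-2.7941,2.2316)
J_ω[:, 3] = z_3
entry J[2][3] = 2.2316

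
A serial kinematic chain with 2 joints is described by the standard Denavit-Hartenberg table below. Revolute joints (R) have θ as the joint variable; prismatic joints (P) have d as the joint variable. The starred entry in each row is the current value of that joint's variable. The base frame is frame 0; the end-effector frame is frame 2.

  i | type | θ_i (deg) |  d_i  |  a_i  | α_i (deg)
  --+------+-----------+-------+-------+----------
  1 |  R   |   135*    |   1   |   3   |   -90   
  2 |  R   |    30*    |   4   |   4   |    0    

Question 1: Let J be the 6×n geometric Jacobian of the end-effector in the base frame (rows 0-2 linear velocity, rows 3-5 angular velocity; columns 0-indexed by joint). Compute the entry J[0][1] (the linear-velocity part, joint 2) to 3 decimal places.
1.414

axis z_1 = (-0.7071,-0.7071,0.0000); lever o_n−o_1 = (-5.2779,-0.3789,-2.0000)
cross product → J_v[:, 1] = (1.4142,-1.4142,-3.4641)
J_ω[:, 1] = z_1
entry J[0][1] = 1.4142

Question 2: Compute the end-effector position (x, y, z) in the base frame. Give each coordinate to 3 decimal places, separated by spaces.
after link 1: o_1 = (-2.1213, 2.1213, 1.0000)
after link 2: o_2 = (-7.3992, 1.7424, -1.0000)

-7.399 1.742 -1.000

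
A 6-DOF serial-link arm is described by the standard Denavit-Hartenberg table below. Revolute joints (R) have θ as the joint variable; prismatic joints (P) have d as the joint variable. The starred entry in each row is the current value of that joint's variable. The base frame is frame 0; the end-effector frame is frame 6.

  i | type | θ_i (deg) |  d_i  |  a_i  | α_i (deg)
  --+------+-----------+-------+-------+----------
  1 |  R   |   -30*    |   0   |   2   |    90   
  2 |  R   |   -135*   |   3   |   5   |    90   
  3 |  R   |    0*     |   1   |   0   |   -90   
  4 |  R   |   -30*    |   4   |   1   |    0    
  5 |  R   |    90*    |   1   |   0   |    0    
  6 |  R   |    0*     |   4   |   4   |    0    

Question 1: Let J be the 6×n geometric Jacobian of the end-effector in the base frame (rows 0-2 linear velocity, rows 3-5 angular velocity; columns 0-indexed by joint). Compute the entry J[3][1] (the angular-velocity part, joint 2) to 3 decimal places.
-0.500

axis z_1 = (-0.5000,-0.8660,0.0000); lever o_n−o_1 = (-9.6142,-8.3057,-6.9509)
cross product → J_v[:, 1] = (6.0197,-3.4755,-4.1733)
J_ω[:, 1] = z_1
entry J[3][1] = -0.5000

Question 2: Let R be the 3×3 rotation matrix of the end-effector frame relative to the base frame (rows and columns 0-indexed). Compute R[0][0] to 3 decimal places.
0.224

End-effector x-axis (col 0 of R) = (0.2241,-0.1294,-0.9659)
R[0][0] = 0.2241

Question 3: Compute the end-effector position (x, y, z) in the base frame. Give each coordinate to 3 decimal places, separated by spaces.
-7.882 -9.306 -6.951

after link 1: o_1 = (1.7321, -1.0000, 0.0000)
after link 2: o_2 = (-2.8298, -1.8303, -3.5355)
after link 3: o_3 = (-3.4422, -1.4768, -2.8284)
after link 4: o_4 = (-6.2787, -4.4579, -3.0872)
after link 5: o_5 = (-6.7787, -5.3239, -3.0872)
after link 6: o_6 = (-7.8821, -9.3057, -6.9509)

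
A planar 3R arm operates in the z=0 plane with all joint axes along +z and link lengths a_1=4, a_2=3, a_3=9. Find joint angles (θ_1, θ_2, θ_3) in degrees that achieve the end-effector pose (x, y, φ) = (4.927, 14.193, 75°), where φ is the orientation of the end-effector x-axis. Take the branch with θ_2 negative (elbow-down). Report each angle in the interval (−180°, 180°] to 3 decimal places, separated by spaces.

wrist centre = target − a_3·(cos φ, sin φ) = (2.5976, 5.4997)
cos θ_2 = (36.9940−4²−3²)/(2·4·3) = 0.4998; θ_2 = -60.0165° (elbow-down)
β = atan2(5.4997,2.5976) = 64.7175°; ψ = atan2(-2.5985,5.4993) = -25.2917°
θ_1 = β − ψ = 90.0092°
θ_3 = φ − θ_1 − θ_2 = 45.0073° (wrapped to (-180°,180°])

90.009 -60.016 45.007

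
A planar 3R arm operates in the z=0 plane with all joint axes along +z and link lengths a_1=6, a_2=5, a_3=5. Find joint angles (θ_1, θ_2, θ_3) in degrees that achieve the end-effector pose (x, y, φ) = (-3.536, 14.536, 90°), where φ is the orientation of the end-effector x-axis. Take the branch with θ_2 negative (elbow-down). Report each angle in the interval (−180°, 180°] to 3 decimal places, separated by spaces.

130.681 -44.984 4.302

wrist centre = target − a_3·(cos φ, sin φ) = (-3.5360, 9.5360)
cos θ_2 = (103.4386−6²−5²)/(2·6·5) = 0.7073; θ_2 = -44.9835° (elbow-down)
β = atan2(9.5360,-3.5360) = 110.3451°; ψ = atan2(-3.5345,9.5365) = -20.3361°
θ_1 = β − ψ = 130.6812°
θ_3 = φ − θ_1 − θ_2 = 4.3023° (wrapped to (-180°,180°])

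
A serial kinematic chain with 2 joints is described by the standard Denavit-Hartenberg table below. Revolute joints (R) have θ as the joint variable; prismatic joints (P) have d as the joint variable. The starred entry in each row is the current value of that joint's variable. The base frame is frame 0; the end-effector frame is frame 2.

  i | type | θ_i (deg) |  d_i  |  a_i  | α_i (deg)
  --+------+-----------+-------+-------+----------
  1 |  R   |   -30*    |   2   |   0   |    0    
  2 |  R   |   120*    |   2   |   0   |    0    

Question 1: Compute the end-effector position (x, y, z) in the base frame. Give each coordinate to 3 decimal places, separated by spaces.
0.000 0.000 4.000

after link 1: o_1 = (0.0000, 0.0000, 2.0000)
after link 2: o_2 = (0.0000, 0.0000, 4.0000)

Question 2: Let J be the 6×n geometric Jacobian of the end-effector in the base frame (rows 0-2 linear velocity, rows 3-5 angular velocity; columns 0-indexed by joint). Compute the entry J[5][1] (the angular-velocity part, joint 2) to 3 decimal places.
1.000

axis z_1 = (0.0000,0.0000,1.0000); lever o_n−o_1 = (0.0000,0.0000,2.0000)
cross product → J_v[:, 1] = (0.0000,0.0000,0.0000)
J_ω[:, 1] = z_1
entry J[5][1] = 1.0000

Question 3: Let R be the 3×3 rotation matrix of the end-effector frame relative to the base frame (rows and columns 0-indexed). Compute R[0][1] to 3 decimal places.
-1.000

End-effector y-axis (col 1 of R) = (-1.0000,0.0000,0.0000)
R[0][1] = -1.0000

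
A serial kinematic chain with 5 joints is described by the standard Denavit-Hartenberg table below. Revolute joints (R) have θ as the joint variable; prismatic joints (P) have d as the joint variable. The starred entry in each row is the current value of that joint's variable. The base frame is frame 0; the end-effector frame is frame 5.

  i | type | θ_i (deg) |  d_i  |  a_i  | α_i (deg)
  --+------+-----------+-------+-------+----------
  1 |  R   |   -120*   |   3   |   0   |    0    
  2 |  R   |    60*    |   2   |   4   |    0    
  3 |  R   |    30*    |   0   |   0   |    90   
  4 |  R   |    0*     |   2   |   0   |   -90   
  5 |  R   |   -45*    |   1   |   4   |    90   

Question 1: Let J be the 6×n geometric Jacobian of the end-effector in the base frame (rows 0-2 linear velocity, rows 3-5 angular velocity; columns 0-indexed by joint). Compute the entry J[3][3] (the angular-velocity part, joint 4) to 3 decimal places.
-0.500

axis z_3 = (-0.5000,-0.8660,0.0000); lever o_n−o_3 = (0.0353,-5.5958,1.0000)
cross product → J_v[:, 3] = (-0.8660,0.5000,2.8284)
J_ω[:, 3] = z_3
entry J[3][3] = -0.5000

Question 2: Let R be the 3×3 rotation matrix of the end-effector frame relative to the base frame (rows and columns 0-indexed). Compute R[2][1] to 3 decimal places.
1.000

End-effector y-axis (col 1 of R) = (0.0000,0.0000,1.0000)
R[2][1] = 1.0000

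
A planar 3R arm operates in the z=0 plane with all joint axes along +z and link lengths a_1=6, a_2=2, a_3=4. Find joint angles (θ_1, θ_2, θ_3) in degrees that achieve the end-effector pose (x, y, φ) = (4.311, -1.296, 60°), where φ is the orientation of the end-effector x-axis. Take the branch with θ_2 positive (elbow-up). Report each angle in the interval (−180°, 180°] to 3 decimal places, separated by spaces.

-83.210 120.002 23.208

wrist centre = target − a_3·(cos φ, sin φ) = (2.3110, -4.7601)
cos θ_2 = (27.9993−6²−2²)/(2·6·2) = -0.5000; θ_2 = 120.0020° (elbow-up)
β = atan2(-4.7601,2.3110) = -64.1037°; ψ = atan2(1.7320,4.9999) = 19.1065°
θ_1 = β − ψ = -83.2102°
θ_3 = φ − θ_1 − θ_2 = 23.2082° (wrapped to (-180°,180°])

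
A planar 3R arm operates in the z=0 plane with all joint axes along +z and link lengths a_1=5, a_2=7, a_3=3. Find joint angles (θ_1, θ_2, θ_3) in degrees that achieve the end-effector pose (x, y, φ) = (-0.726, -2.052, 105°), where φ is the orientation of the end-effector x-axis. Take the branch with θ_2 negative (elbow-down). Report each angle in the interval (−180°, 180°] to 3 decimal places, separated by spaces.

0.002 -135.000 -120.002

wrist centre = target − a_3·(cos φ, sin φ) = (0.0505, -4.9498)
cos θ_2 = (24.5028−5²−7²)/(2·5·7) = -0.7071; θ_2 = -134.9996° (elbow-down)
β = atan2(-4.9498,0.0505) = -89.4160°; ψ = atan2(-4.9498,0.0503) = -89.4180°
θ_1 = β − ψ = 0.0020°
θ_3 = φ − θ_1 − θ_2 = -120.0024° (wrapped to (-180°,180°])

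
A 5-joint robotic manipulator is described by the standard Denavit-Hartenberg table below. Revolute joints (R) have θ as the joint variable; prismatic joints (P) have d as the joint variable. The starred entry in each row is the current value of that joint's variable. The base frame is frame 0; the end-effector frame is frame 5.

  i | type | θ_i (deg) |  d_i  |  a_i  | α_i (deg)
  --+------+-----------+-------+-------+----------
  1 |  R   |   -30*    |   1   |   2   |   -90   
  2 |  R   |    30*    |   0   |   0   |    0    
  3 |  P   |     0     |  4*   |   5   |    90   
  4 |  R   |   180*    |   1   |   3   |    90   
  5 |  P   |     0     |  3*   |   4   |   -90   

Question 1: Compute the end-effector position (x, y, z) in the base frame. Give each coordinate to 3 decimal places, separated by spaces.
after link 1: o_1 = (1.7321, -1.0000, 1.0000)
after link 2: o_2 = (1.7321, -1.0000, 1.0000)
after link 3: o_3 = (7.4821, 0.2990, -1.5000)
after link 4: o_4 = (5.6651, 1.3481, 0.8660)
after link 5: o_5 = (4.1651, 5.6782, 2.8660)

4.165 5.678 2.866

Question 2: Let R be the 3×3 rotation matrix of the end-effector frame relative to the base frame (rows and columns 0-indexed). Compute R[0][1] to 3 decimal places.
End-effector y-axis (col 1 of R) = (-0.5000,-0.8660,0.0000)
R[0][1] = -0.5000

-0.500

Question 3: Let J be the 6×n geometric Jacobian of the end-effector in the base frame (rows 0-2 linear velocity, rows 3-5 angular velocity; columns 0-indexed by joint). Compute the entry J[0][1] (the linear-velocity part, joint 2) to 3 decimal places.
axis z_1 = (0.5000,0.8660,0.0000); lever o_n−o_1 = (2.4330,6.6782,1.8660)
cross product → J_v[:, 1] = (1.6160,-0.9330,1.2321)
J_ω[:, 1] = z_1
entry J[0][1] = 1.6160

1.616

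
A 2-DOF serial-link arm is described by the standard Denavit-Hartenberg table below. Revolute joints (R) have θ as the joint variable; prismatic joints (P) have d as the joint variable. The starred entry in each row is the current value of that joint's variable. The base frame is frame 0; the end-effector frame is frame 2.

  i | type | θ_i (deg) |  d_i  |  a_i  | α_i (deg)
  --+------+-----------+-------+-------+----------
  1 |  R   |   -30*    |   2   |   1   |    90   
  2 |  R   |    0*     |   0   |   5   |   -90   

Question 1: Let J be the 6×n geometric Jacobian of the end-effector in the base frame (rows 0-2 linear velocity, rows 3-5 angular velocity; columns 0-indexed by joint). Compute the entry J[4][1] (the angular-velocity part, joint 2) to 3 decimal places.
-0.866

axis z_1 = (-0.5000,-0.8660,0.0000); lever o_n−o_1 = (4.3301,-2.5000,0.0000)
cross product → J_v[:, 1] = (0.0000,0.0000,5.0000)
J_ω[:, 1] = z_1
entry J[4][1] = -0.8660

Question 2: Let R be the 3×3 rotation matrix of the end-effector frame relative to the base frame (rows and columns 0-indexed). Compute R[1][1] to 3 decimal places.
End-effector y-axis (col 1 of R) = (0.5000,0.8660,0.0000)
R[1][1] = 0.8660

0.866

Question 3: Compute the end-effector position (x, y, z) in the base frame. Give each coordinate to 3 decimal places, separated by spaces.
after link 1: o_1 = (0.8660, -0.5000, 2.0000)
after link 2: o_2 = (5.1962, -3.0000, 2.0000)

5.196 -3.000 2.000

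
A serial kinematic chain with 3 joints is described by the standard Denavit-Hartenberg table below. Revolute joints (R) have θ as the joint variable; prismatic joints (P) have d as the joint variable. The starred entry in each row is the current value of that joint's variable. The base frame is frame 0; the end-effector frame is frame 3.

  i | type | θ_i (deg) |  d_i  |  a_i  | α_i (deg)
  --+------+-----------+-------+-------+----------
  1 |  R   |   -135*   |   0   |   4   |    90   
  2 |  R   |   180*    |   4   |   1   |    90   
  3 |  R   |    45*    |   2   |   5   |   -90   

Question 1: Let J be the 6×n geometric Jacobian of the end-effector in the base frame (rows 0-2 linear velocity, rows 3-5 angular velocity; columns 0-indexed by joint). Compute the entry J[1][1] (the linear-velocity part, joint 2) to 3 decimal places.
axis z_1 = (-0.7071,0.7071,0.0000); lever o_n−o_1 = (-2.1213,8.5355,2.0000)
cross product → J_v[:, 1] = (1.4142,1.4142,-4.5355)
J_ω[:, 1] = z_1
entry J[1][1] = 1.4142

1.414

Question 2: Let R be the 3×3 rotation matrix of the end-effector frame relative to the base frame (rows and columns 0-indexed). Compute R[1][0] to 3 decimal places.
End-effector x-axis (col 0 of R) = (0.0000,1.0000,0.0000)
R[1][0] = 1.0000

1.000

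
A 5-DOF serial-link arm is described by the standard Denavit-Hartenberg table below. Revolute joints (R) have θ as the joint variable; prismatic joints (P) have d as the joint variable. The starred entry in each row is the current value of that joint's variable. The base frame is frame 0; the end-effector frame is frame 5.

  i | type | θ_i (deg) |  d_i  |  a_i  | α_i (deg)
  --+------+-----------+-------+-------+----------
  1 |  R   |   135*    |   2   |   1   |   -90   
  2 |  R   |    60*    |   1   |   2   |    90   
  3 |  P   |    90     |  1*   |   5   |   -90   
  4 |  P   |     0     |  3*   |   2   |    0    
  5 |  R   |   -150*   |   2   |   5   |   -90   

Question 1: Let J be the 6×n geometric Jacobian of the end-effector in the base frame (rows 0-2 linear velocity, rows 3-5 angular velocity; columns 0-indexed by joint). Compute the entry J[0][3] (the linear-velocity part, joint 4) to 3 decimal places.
0.354

prismatic axis z_3 = (0.3536,-0.3536,0.8660)
J_v[:, 3] = z_3; J_ω[:, 3] = (0,0,0)
entry J[0][3] = 0.3536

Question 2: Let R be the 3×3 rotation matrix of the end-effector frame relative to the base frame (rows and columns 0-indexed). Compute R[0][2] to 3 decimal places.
End-effector z-axis (col 2 of R) = (-0.8839,0.1768,0.4330)
R[0][2] = -0.8839

-0.884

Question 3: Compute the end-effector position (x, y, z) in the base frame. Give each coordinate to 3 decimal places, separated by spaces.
-4.385 -0.805 6.348

after link 1: o_1 = (-0.7071, 0.7071, 2.0000)
after link 2: o_2 = (-2.1213, 0.7071, 0.2679)
after link 3: o_3 = (-6.2692, -2.2161, 0.7679)
after link 4: o_4 = (-6.6228, -4.6909, 3.3660)
after link 5: o_5 = (-4.3847, -0.8052, 6.3481)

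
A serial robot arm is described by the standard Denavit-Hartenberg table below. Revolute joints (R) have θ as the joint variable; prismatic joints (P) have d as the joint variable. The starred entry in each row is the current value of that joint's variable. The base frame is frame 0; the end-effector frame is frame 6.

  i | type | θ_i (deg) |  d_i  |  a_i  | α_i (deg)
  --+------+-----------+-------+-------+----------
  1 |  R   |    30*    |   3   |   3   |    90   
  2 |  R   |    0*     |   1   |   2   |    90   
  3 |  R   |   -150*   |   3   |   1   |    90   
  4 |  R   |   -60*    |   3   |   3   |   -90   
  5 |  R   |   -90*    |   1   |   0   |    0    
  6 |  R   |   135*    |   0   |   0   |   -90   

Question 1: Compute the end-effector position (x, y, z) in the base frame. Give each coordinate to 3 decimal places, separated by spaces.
1.464 -1.366 2.098

after link 1: o_1 = (2.5981, 1.5000, 3.0000)
after link 2: o_2 = (4.8301, 1.6340, 3.0000)
after link 3: o_3 = (3.8301, 1.6340, -0.0000)
after link 4: o_4 = (2.3301, -1.3660, 2.5981)
after link 5: o_5 = (1.4641, -1.3660, 2.0981)
after link 6: o_6 = (1.4641, -1.3660, 2.0981)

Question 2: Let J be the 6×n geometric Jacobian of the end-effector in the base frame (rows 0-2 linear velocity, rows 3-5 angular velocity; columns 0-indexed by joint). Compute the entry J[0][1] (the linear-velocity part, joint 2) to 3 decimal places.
axis z_1 = (0.5000,-0.8660,0.0000); lever o_n−o_1 = (-1.1340,-2.8660,-0.9019)
cross product → J_v[:, 1] = (0.7811,0.4510,-2.4151)
J_ω[:, 1] = z_1
entry J[0][1] = 0.7811

0.781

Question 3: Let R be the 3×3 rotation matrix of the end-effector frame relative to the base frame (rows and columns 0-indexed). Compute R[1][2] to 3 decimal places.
End-effector z-axis (col 2 of R) = (0.3536,0.7071,-0.6124)
R[1][2] = 0.7071

0.707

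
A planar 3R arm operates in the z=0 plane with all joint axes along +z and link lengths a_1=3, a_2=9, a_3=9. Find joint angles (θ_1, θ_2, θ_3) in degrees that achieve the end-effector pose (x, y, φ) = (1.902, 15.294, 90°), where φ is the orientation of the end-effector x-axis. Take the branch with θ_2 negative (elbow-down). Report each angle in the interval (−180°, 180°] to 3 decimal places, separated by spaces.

-149.994 -150.005 29.999

wrist centre = target − a_3·(cos φ, sin φ) = (1.9020, 6.2940)
cos θ_2 = (43.2320−3²−9²)/(2·3·9) = -0.8661; θ_2 = -150.0055° (elbow-down)
β = atan2(6.2940,1.9020) = 73.1856°; ψ = atan2(-4.4993,-4.7947) = -136.8205°
θ_1 = β − ψ = 210.0061°
θ_3 = φ − θ_1 − θ_2 = 29.9994° (wrapped to (-180°,180°])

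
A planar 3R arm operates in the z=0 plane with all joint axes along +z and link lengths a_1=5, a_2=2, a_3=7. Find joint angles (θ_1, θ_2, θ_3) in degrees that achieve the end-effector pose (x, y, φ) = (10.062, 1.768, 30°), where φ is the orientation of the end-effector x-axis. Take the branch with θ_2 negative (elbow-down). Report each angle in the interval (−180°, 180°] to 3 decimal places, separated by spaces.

-0.001 -120.005 150.006

wrist centre = target − a_3·(cos φ, sin φ) = (3.9998, -1.7320)
cos θ_2 = (18.9984−5²−2²)/(2·5·2) = -0.5001; θ_2 = -120.0053° (elbow-down)
β = atan2(-1.7320,3.9998) = -23.4135°; ψ = atan2(-1.7320,3.9998) = -23.4129°
θ_1 = β − ψ = -0.0006°
θ_3 = φ − θ_1 − θ_2 = 150.0059° (wrapped to (-180°,180°])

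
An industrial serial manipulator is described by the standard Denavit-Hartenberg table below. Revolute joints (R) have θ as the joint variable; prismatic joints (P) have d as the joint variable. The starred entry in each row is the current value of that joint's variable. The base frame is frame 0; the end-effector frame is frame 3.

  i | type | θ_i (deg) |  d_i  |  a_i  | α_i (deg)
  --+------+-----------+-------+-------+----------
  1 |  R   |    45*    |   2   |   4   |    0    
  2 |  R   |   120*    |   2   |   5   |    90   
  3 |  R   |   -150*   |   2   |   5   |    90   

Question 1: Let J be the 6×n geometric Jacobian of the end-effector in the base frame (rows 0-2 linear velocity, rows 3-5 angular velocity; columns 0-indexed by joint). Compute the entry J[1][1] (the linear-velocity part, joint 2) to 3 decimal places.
-0.129

axis z_1 = (0.0000,0.0000,1.0000); lever o_n−o_1 = (-0.1294,2.1052,-0.5000)
cross product → J_v[:, 1] = (-2.1052,-0.1294,0.0000)
J_ω[:, 1] = z_1
entry J[1][1] = -0.1294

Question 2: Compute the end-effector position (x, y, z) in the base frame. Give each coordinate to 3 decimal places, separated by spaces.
2.699 4.934 1.500

after link 1: o_1 = (2.8284, 2.8284, 2.0000)
after link 2: o_2 = (-2.0012, 4.1225, 4.0000)
after link 3: o_3 = (2.6990, 4.9337, 1.5000)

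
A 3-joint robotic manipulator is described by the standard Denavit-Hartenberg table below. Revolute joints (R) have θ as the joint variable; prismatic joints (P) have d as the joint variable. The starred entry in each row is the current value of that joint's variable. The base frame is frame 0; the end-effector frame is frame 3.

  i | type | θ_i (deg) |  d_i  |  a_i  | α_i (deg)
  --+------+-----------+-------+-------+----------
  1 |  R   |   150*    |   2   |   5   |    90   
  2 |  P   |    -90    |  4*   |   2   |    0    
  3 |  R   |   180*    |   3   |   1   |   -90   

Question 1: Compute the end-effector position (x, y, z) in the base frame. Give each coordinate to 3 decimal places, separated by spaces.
after link 1: o_1 = (-4.3301, 2.5000, 2.0000)
after link 2: o_2 = (-2.3301, 5.9641, 0.0000)
after link 3: o_3 = (-0.8301, 8.5622, 1.0000)

-0.830 8.562 1.000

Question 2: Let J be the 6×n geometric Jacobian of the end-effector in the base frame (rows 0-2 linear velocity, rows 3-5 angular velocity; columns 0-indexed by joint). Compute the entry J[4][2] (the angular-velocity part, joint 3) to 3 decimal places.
axis z_2 = (0.5000,0.8660,0.0000); lever o_n−o_2 = (1.5000,2.5981,1.0000)
cross product → J_v[:, 2] = (0.8660,-0.5000,-0.0000)
J_ω[:, 2] = z_2
entry J[4][2] = 0.8660

0.866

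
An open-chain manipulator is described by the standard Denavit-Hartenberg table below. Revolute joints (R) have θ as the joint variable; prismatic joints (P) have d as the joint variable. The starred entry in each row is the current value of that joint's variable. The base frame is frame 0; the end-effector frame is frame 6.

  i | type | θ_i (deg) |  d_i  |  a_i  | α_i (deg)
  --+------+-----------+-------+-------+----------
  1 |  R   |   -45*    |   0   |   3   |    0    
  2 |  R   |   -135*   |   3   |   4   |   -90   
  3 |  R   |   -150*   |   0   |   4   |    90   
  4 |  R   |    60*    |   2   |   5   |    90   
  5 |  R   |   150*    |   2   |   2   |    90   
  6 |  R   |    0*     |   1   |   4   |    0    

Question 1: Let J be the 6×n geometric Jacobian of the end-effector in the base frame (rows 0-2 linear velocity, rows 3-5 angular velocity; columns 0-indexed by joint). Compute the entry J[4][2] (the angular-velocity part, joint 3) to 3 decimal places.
-1.000

axis z_2 = (0.0000,-1.0000,0.0000); lever o_n−o_2 = (8.0287,0.7369,-2.1381)
cross product → J_v[:, 2] = (2.1381,0.0000,8.0287)
J_ω[:, 2] = z_2
entry J[4][2] = -1.0000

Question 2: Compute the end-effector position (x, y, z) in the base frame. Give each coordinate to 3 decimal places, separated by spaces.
6.150 -1.384 0.862

after link 1: o_1 = (2.1213, -2.1213, 0.0000)
after link 2: o_2 = (-1.8787, -2.1213, 3.0000)
after link 3: o_3 = (1.5854, -2.1213, 5.0000)
after link 4: o_4 = (4.7505, -6.4514, 4.5179)
after link 5: o_5 = (6.0005, -3.9514, 4.0849)
after link 6: o_6 = (6.1500, -1.3845, 0.8619)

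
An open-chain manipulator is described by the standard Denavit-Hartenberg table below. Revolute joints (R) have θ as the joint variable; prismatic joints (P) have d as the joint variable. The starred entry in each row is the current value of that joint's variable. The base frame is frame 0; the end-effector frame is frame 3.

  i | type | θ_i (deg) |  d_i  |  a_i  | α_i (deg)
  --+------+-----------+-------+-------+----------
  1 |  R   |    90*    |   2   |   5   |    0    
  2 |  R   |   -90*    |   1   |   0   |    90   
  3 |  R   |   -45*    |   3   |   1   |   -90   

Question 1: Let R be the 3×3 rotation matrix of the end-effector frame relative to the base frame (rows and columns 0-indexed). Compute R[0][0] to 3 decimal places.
0.707

End-effector x-axis (col 0 of R) = (0.7071,-0.0000,-0.7071)
R[0][0] = 0.7071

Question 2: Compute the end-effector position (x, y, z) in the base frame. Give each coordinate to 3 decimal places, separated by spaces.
0.707 2.000 2.293

after link 1: o_1 = (0.0000, 5.0000, 2.0000)
after link 2: o_2 = (0.0000, 5.0000, 3.0000)
after link 3: o_3 = (0.7071, 2.0000, 2.2929)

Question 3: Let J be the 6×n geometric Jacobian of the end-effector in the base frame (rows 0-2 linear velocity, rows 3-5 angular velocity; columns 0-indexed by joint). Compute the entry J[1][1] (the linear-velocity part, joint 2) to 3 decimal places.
axis z_1 = (0.0000,0.0000,1.0000); lever o_n−o_1 = (0.7071,-3.0000,0.2929)
cross product → J_v[:, 1] = (3.0000,0.7071,-0.0000)
J_ω[:, 1] = z_1
entry J[1][1] = 0.7071

0.707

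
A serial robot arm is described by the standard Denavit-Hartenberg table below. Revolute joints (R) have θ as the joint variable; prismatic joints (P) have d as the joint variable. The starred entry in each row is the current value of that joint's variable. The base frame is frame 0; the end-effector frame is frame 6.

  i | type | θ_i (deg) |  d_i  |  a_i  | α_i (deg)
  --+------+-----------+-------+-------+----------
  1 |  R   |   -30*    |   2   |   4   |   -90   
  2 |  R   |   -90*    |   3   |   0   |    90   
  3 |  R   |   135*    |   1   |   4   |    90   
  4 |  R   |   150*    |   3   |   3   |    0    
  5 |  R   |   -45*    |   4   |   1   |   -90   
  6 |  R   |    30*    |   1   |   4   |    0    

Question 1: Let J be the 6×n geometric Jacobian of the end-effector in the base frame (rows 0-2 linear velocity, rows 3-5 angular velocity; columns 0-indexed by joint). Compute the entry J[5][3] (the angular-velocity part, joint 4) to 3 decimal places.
axis z_3 = (0.3536,0.6124,0.7071); lever o_n−o_3 = (-4.7100,2.9484,6.8727)
cross product → J_v[:, 3] = (2.1238,-5.7603,3.9267)
J_ω[:, 3] = z_3
entry J[5][3] = 0.7071

0.707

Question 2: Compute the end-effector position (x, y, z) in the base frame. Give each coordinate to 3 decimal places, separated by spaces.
after link 1: o_1 = (3.4641, -2.0000, 2.0000)
after link 2: o_2 = (4.9641, 0.5981, 2.0000)
after link 3: o_3 = (5.5123, 3.5476, -0.8284)
after link 4: o_4 = (4.3554, 4.5437, 3.1300)
after link 5: o_5 = (4.8415, 7.3177, 6.1415)
after link 6: o_6 = (0.8023, 6.4960, 6.0442)

0.802 6.496 6.044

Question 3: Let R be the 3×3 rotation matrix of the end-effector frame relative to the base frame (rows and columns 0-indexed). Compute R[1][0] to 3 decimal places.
-0.025

End-effector x-axis (col 0 of R) = (-0.9805,-0.0252,-0.1951)
R[1][0] = -0.0252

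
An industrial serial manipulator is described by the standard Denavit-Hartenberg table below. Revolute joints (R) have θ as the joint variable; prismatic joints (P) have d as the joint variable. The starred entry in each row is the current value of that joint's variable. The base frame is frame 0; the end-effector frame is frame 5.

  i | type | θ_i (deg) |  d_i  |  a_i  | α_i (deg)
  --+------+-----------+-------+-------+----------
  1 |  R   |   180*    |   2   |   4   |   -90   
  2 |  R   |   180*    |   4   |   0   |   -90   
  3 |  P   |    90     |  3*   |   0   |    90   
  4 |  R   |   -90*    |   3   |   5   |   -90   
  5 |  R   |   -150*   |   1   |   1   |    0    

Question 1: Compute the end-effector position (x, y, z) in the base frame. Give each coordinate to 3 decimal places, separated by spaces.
after link 1: o_1 = (-4.0000, 0.0000, 2.0000)
after link 2: o_2 = (-4.0000, -4.0000, 2.0000)
after link 3: o_3 = (-4.0000, -4.0000, 5.0000)
after link 4: o_4 = (-1.0000, -4.0000, -0.0000)
after link 5: o_5 = (-0.5000, -3.0000, 0.8660)

-0.500 -3.000 0.866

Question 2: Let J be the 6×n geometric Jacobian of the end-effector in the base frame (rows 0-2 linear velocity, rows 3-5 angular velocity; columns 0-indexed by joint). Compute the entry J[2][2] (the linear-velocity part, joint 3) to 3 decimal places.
prismatic axis z_2 = (0.0000,-0.0000,1.0000)
J_v[:, 2] = z_2; J_ω[:, 2] = (0,0,0)
entry J[2][2] = 1.0000

1.000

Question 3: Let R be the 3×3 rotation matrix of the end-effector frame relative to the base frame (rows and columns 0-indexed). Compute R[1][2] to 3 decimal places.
End-effector z-axis (col 2 of R) = (0.0000,1.0000,0.0000)
R[1][2] = 1.0000

1.000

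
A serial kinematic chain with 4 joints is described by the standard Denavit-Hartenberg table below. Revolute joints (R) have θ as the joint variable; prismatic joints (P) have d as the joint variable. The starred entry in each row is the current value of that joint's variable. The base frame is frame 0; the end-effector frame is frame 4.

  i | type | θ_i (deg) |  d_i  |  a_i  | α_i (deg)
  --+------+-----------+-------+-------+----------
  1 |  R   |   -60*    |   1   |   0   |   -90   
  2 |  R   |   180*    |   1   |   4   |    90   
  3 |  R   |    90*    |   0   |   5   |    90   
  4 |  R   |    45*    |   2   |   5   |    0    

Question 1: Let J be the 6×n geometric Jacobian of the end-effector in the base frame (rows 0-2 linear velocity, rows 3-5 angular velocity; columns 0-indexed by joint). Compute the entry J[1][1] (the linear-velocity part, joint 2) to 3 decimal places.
3.062

axis z_1 = (0.8660,0.5000,0.0000); lever o_n−o_1 = (5.2580,9.9639,-3.5355)
cross product → J_v[:, 1] = (-1.7678,3.0619,6.0000)
J_ω[:, 1] = z_1
entry J[1][1] = 3.0619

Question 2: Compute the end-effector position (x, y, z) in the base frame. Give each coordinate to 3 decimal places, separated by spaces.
after link 1: o_1 = (0.0000, 0.0000, 1.0000)
after link 2: o_2 = (-1.1340, 3.9641, 1.0000)
after link 3: o_3 = (3.1962, 6.4641, 1.0000)
after link 4: o_4 = (5.2580, 9.9639, -2.5355)

5.258 9.964 -2.536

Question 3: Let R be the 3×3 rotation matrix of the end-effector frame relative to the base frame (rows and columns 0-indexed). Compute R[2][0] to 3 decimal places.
-0.707

End-effector x-axis (col 0 of R) = (0.6124,0.3536,-0.7071)
R[2][0] = -0.7071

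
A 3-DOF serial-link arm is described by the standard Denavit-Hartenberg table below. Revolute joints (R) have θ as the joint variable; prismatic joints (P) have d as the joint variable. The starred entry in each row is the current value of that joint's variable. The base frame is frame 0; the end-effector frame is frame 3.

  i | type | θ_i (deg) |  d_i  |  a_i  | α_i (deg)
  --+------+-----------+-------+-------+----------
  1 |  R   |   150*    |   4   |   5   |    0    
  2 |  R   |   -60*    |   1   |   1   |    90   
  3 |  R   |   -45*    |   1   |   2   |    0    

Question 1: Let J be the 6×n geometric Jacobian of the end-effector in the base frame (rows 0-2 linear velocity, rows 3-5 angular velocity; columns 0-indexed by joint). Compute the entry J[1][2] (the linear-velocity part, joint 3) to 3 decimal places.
1.414

axis z_2 = (1.0000,0.0000,0.0000); lever o_n−o_2 = (1.0000,1.4142,-1.4142)
cross product → J_v[:, 2] = (-0.0000,1.4142,1.4142)
J_ω[:, 2] = z_2
entry J[1][2] = 1.4142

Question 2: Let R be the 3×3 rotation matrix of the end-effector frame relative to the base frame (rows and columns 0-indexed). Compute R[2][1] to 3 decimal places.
0.707

End-effector y-axis (col 1 of R) = (-0.0000,0.7071,0.7071)
R[2][1] = 0.7071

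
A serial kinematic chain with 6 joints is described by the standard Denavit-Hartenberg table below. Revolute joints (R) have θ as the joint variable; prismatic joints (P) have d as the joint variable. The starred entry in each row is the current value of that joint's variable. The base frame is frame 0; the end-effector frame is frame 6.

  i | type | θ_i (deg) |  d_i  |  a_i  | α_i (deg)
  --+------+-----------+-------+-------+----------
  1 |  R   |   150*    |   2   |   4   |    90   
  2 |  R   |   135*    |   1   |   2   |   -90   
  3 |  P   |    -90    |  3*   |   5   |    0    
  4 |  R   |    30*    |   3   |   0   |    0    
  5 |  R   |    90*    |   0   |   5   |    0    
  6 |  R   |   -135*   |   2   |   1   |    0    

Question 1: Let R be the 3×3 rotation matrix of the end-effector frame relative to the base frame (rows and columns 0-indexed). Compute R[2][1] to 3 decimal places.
0.683

End-effector y-axis (col 1 of R) = (0.7209,-0.1174,0.6830)
R[2][1] = 0.6830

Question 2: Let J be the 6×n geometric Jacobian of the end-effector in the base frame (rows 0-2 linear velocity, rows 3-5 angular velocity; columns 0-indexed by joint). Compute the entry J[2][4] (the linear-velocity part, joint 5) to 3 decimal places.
axis z_4 = (0.6124,-0.3536,-0.7071); lever o_n−o_4 = (2.9509,-3.4751,1.4646)
cross product → J_v[:, 4] = (-2.9751,-2.9835,-1.0848)
J_ω[:, 4] = z_4
entry J[2][4] = -1.0848

-1.085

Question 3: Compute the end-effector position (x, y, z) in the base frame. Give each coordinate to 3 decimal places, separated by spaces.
7.386 0.893 0.636

after link 1: o_1 = (-3.4641, 2.0000, 2.0000)
after link 2: o_2 = (-1.7394, 2.1589, 3.4142)
after link 3: o_3 = (2.5978, 5.4284, 1.2929)
after link 4: o_4 = (4.4349, 4.3677, -0.8284)
after link 5: o_5 = (5.8365, 0.6717, 2.2334)
after link 6: o_6 = (7.3857, 0.8926, 0.6362)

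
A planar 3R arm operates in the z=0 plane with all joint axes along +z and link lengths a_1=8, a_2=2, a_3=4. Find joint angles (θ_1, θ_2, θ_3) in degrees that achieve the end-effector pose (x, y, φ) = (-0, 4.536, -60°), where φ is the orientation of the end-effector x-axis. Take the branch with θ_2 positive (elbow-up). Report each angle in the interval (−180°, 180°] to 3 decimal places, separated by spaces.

90.000 89.997 120.003

wrist centre = target − a_3·(cos φ, sin φ) = (-2.0000, 8.0001)
cos θ_2 = (68.0016−8²−2²)/(2·8·2) = 0.0001; θ_2 = 89.9971° (elbow-up)
β = atan2(8.0001,-2.0000) = 104.0361°; ψ = atan2(2.0000,8.0001) = 14.0361°
θ_1 = β − ψ = 90.0000°
θ_3 = φ − θ_1 − θ_2 = 120.0029° (wrapped to (-180°,180°])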